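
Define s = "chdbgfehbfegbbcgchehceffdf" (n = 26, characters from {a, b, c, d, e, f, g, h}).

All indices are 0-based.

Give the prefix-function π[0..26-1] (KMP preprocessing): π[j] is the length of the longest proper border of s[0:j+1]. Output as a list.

[0, 0, 0, 0, 0, 0, 0, 0, 0, 0, 0, 0, 0, 0, 1, 0, 1, 2, 0, 0, 1, 0, 0, 0, 0, 0]

π[0] = 0
j=1 s[j]='h': π[1]=0 (border '')
j=2 s[j]='d': π[2]=0 (border '')
j=3 s[j]='b': π[3]=0 (border '')
j=4 s[j]='g': π[4]=0 (border '')
j=5 s[j]='f': π[5]=0 (border '')
j=6 s[j]='e': π[6]=0 (border '')
j=7 s[j]='h': π[7]=0 (border '')
j=8 s[j]='b': π[8]=0 (border '')
j=9 s[j]='f': π[9]=0 (border '')
j=10 s[j]='e': π[10]=0 (border '')
j=11 s[j]='g': π[11]=0 (border '')
j=12 s[j]='b': π[12]=0 (border '')
j=13 s[j]='b': π[13]=0 (border '')
j=14 s[j]='c': π[14]=1 (border 'c')
j=15 s[j]='g': k: 1→0; π[15]=0 (border '')
j=16 s[j]='c': π[16]=1 (border 'c')
j=17 s[j]='h': π[17]=2 (border 'ch')
j=18 s[j]='e': k: 2→0; π[18]=0 (border '')
j=19 s[j]='h': π[19]=0 (border '')
j=20 s[j]='c': π[20]=1 (border 'c')
j=21 s[j]='e': k: 1→0; π[21]=0 (border '')
j=22 s[j]='f': π[22]=0 (border '')
j=23 s[j]='f': π[23]=0 (border '')
j=24 s[j]='d': π[24]=0 (border '')
j=25 s[j]='f': π[25]=0 (border '')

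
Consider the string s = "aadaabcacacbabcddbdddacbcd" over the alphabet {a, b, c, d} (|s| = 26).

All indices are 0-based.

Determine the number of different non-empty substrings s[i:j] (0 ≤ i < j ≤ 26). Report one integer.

rank | idx | suffix
   0 |   3 | aabcacacbabcddbdddacbcd
   1 |   0 | aadaabcacacbabcddbdddacbcd
   2 |   4 | abcacacbabcddbdddacbcd
   3 |  12 | abcddbdddacbcd
   4 |   7 | acacbabcddbdddacbcd
   5 |   9 | acbabcddbdddacbcd
   6 |  21 | acbcd
   7 |   1 | adaabcacacbabcddbdddacbcd
   8 |  11 | babcddbdddacbcd
   9 |   5 | bcacacbabcddbdddacbcd
  10 |  23 | bcd
  11 |  13 | bcddbdddacbcd
  12 |  17 | bdddacbcd
  13 |   6 | cacacbabcddbdddacbcd
  14 |   8 | cacbabcddbdddacbcd
  15 |  10 | cbabcddbdddacbcd
  16 |  22 | cbcd
  17 |  24 | cd
  18 |  14 | cddbdddacbcd
  19 |  25 | d
  20 |   2 | daabcacacbabcddbdddacbcd
  21 |  20 | dacbcd
  22 |  16 | dbdddacbcd
  23 |  19 | ddacbcd
  24 |  15 | ddbdddacbcd
  25 |  18 | dddacbcd

SA = [3, 0, 4, 12, 7, 9, 21, 1, 11, 5, 23, 13, 17, 6, 8, 10, 22, 24, 14, 25, 2, 20, 16, 19, 15, 18]
rank  pair      lcp
   1  s[3:],s[0:]  2  'aa'
   2  s[0:],s[4:]  1  'a'
   3  s[4:],s[12:]  3  'abc'
   4  s[12:],s[7:]  1  'a'
   5  s[7:],s[9:]  2  'ac'
   6  s[9:],s[21:]  3  'acb'
   7  s[21:],s[1:]  1  'a'
   8  s[1:],s[11:]  0  ''
   9  s[11:],s[5:]  1  'b'
  10  s[5:],s[23:]  2  'bc'
  11  s[23:],s[13:]  3  'bcd'
  12  s[13:],s[17:]  1  'b'
  13  s[17:],s[6:]  0  ''
  14  s[6:],s[8:]  3  'cac'
  15  s[8:],s[10:]  1  'c'
  16  s[10:],s[22:]  2  'cb'
  17  s[22:],s[24:]  1  'c'
  18  s[24:],s[14:]  2  'cd'
  19  s[14:],s[25:]  0  ''
  20  s[25:],s[2:]  1  'd'
  21  s[2:],s[20:]  2  'da'
  22  s[20:],s[16:]  1  'd'
  23  s[16:],s[19:]  1  'd'
  24  s[19:],s[15:]  2  'dd'
  25  s[15:],s[18:]  2  'dd'

n(n+1)/2 = 26·27/2 = 351
Σ LCP = 0 + 2 + 1 + 3 + 1 + 2 + 3 + 1 + 0 + 1 + 2 + 3 + 1 + 0 + 3 + 1 + 2 + 1 + 2 + 0 + 1 + 2 + 1 + 1 + 2 + 2 = 38
distinct = 351 − 38 = 313

313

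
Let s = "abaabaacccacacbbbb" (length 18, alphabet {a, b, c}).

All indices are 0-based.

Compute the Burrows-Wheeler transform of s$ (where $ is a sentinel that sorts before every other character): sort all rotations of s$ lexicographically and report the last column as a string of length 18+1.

bbb$accabaabbccaaca

rank  rotation             last
    0  $abaabaacccacacbbbb  b
    1  aabaacccacacbbbb$ab  b
    2  aacccacacbbbb$abaab  b
    3  abaabaacccacacbbbb$  $
    4  abaacccacacbbbb$aba  a
    5  acacbbbb$abaabaaccc  c
    6  acbbbb$abaabaacccac  c
    7  acccacacbbbb$abaaba  a
    8  b$abaabaacccacacbbb  b
    9  baabaacccacacbbbb$a  a
   10  baacccacacbbbb$abaa  a
   11  bb$abaabaacccacacbb  b
   12  bbb$abaabaacccacacb  b
   13  bbbb$abaabaacccacac  c
   14  cacacbbbb$abaabaacc  c
   15  cacbbbb$abaabaaccca  a
   16  cbbbb$abaabaacccaca  a
   17  ccacacbbbb$abaabaac  c
   18  cccacacbbbb$abaabaa  a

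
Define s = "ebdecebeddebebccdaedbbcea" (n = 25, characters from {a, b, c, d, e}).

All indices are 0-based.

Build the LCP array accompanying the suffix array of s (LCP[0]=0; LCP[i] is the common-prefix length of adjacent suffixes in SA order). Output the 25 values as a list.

sorted suffixes:
  #0 SA[0]=24  'a'
  #1 SA[1]=17  'aedbbcea'
  #2 SA[2]=20  'bbcea'
  #3 SA[3]=13  'bccdaedbbcea'
  #4 SA[4]=21  'bcea'
  #5 SA[5]=1  'bdecebeddebebccdaedbbcea'
  #6 SA[6]=11  'bebccdaedbbcea'
  #7 SA[7]=6  'beddebebccdaedbbcea'
  #8 SA[8]=14  'ccdaedbbcea'
  #9 SA[9]=15  'cdaedbbcea'
  #10 SA[10]=22  'cea'
  #11 SA[11]=4  'cebeddebebccdaedbbcea'
  #12 SA[12]=16  'daedbbcea'
  #13 SA[13]=19  'dbbcea'
  #14 SA[14]=8  'ddebebccdaedbbcea'
  #15 SA[15]=9  'debebccdaedbbcea'
  #16 SA[16]=2  'decebeddebebccdaedbbcea'
  #17 SA[17]=23  'ea'
  #18 SA[18]=12  'ebccdaedbbcea'
  #19 SA[19]=0  'ebdecebeddebebccdaedbbcea'
  #20 SA[20]=10  'ebebccdaedbbcea'
  #21 SA[21]=5  'ebeddebebccdaedbbcea'
  #22 SA[22]=3  'ecebeddebebccdaedbbcea'
  #23 SA[23]=18  'edbbcea'
  #24 SA[24]=7  'eddebebccdaedbbcea'

SA = [24, 17, 20, 13, 21, 1, 11, 6, 14, 15, 22, 4, 16, 19, 8, 9, 2, 23, 12, 0, 10, 5, 3, 18, 7]
rank  pair      lcp
   1  s[24:],s[17:]  1  'a'
   2  s[17:],s[20:]  0  ''
   3  s[20:],s[13:]  1  'b'
   4  s[13:],s[21:]  2  'bc'
   5  s[21:],s[1:]  1  'b'
   6  s[1:],s[11:]  1  'b'
   7  s[11:],s[6:]  2  'be'
   8  s[6:],s[14:]  0  ''
   9  s[14:],s[15:]  1  'c'
  10  s[15:],s[22:]  1  'c'
  11  s[22:],s[4:]  2  'ce'
  12  s[4:],s[16:]  0  ''
  13  s[16:],s[19:]  1  'd'
  14  s[19:],s[8:]  1  'd'
  15  s[8:],s[9:]  1  'd'
  16  s[9:],s[2:]  2  'de'
  17  s[2:],s[23:]  0  ''
  18  s[23:],s[12:]  1  'e'
  19  s[12:],s[0:]  2  'eb'
  20  s[0:],s[10:]  2  'eb'
  21  s[10:],s[5:]  3  'ebe'
  22  s[5:],s[3:]  1  'e'
  23  s[3:],s[18:]  1  'e'
  24  s[18:],s[7:]  2  'ed'

[0, 1, 0, 1, 2, 1, 1, 2, 0, 1, 1, 2, 0, 1, 1, 1, 2, 0, 1, 2, 2, 3, 1, 1, 2]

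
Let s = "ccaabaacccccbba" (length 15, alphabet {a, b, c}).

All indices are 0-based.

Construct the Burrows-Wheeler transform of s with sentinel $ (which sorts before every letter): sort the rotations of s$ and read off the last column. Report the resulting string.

rank  rotation          last
    0  $ccaabaacccccbba  a
    1  a$ccaabaacccccbb  b
    2  aabaacccccbba$cc  c
    3  aacccccbba$ccaab  b
    4  abaacccccbba$cca  a
    5  acccccbba$ccaaba  a
    6  ba$ccaabaacccccb  b
    7  baacccccbba$ccaa  a
    8  bba$ccaabaaccccc  c
    9  caabaacccccbba$c  c
   10  cbba$ccaabaacccc  c
   11  ccaabaacccccbba$  $
   12  ccbba$ccaabaaccc  c
   13  cccbba$ccaabaacc  c
   14  ccccbba$ccaabaac  c
   15  cccccbba$ccaabaa  a

abcbaabaccc$ccca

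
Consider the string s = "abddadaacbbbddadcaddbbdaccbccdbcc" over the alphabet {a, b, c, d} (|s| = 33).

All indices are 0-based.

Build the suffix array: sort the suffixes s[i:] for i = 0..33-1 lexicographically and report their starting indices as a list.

sorted suffixes:
  #0 SA[0]=6  'aacbbbddadcaddbbdaccbccdbcc'
  #1 SA[1]=0  'abddadaacbbbddadcaddbbdaccbccdbcc'
  #2 SA[2]=7  'acbbbddadcaddbbdaccbccdbcc'
  #3 SA[3]=23  'accbccdbcc'
  #4 SA[4]=4  'adaacbbbddadcaddbbdaccbccdbcc'
  #5 SA[5]=14  'adcaddbbdaccbccdbcc'
  #6 SA[6]=17  'addbbdaccbccdbcc'
  #7 SA[7]=9  'bbbddadcaddbbdaccbccdbcc'
  #8 SA[8]=20  'bbdaccbccdbcc'
  #9 SA[9]=10  'bbddadcaddbbdaccbccdbcc'
  #10 SA[10]=30  'bcc'
  #11 SA[11]=26  'bccdbcc'
  #12 SA[12]=21  'bdaccbccdbcc'
  #13 SA[13]=1  'bddadaacbbbddadcaddbbdaccbccdbcc'
  #14 SA[14]=11  'bddadcaddbbdaccbccdbcc'
  #15 SA[15]=32  'c'
  #16 SA[16]=16  'caddbbdaccbccdbcc'
  #17 SA[17]=8  'cbbbddadcaddbbdaccbccdbcc'
  #18 SA[18]=25  'cbccdbcc'
  #19 SA[19]=31  'cc'
  #20 SA[20]=24  'ccbccdbcc'
  #21 SA[21]=27  'ccdbcc'
  #22 SA[22]=28  'cdbcc'
  #23 SA[23]=5  'daacbbbddadcaddbbdaccbccdbcc'
  #24 SA[24]=22  'daccbccdbcc'
  #25 SA[25]=3  'dadaacbbbddadcaddbbdaccbccdbcc'
  #26 SA[26]=13  'dadcaddbbdaccbccdbcc'
  #27 SA[27]=19  'dbbdaccbccdbcc'
  #28 SA[28]=29  'dbcc'
  #29 SA[29]=15  'dcaddbbdaccbccdbcc'
  #30 SA[30]=2  'ddadaacbbbddadcaddbbdaccbccdbcc'
  #31 SA[31]=12  'ddadcaddbbdaccbccdbcc'
  #32 SA[32]=18  'ddbbdaccbccdbcc'

[6, 0, 7, 23, 4, 14, 17, 9, 20, 10, 30, 26, 21, 1, 11, 32, 16, 8, 25, 31, 24, 27, 28, 5, 22, 3, 13, 19, 29, 15, 2, 12, 18]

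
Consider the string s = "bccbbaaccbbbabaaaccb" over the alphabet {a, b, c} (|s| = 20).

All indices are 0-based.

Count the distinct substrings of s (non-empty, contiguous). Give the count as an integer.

rank→(start, suffix):
  0 → (14, 'aaaccb')
  1 → (15, 'aaccb')
  2 → (5, 'aaccbbbabaaaccb')
  3 → (12, 'abaaaccb')
  4 → (16, 'accb')
  5 → (6, 'accbbbabaaaccb')
  6 → (19, 'b')
  7 → (13, 'baaaccb')
  8 → (4, 'baaccbbbabaaaccb')
  9 → (11, 'babaaaccb')
  10 → (3, 'bbaaccbbbabaaaccb')
  11 → (10, 'bbabaaaccb')
  12 → (9, 'bbbabaaaccb')
  13 → (0, 'bccbbaaccbbbabaaaccb')
  14 → (18, 'cb')
  15 → (2, 'cbbaaccbbbabaaaccb')
  16 → (8, 'cbbbabaaaccb')
  17 → (17, 'ccb')
  18 → (1, 'ccbbaaccbbbabaaaccb')
  19 → (7, 'ccbbbabaaaccb')

SA = [14, 15, 5, 12, 16, 6, 19, 13, 4, 11, 3, 10, 9, 0, 18, 2, 8, 17, 1, 7]
[i] adj suffixes → lcp
  [1] 14/15 → 2 ('aa')
  [2] 15/5 → 5 ('aaccb')
  [3] 5/12 → 1 ('a')
  [4] 12/16 → 1 ('a')
  [5] 16/6 → 4 ('accb')
  [6] 6/19 → 0 ('')
  [7] 19/13 → 1 ('b')
  [8] 13/4 → 3 ('baa')
  [9] 4/11 → 2 ('ba')
  [10] 11/3 → 1 ('b')
  [11] 3/10 → 3 ('bba')
  [12] 10/9 → 2 ('bb')
  [13] 9/0 → 1 ('b')
  [14] 0/18 → 0 ('')
  [15] 18/2 → 2 ('cb')
  [16] 2/8 → 3 ('cbb')
  [17] 8/17 → 1 ('c')
  [18] 17/1 → 3 ('ccb')
  [19] 1/7 → 4 ('ccbb')

n(n+1)/2 = 20·21/2 = 210
Σ LCP = 0 + 2 + 5 + 1 + 1 + 4 + 0 + 1 + 3 + 2 + 1 + 3 + 2 + 1 + 0 + 2 + 3 + 1 + 3 + 4 = 39
distinct = 210 − 39 = 171

171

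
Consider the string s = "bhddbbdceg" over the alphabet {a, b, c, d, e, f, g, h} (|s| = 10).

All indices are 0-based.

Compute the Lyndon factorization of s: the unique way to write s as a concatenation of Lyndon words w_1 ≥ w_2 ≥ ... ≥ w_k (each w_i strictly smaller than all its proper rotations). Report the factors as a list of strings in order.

emit factor 1: 'bhdd' (i=0, period=4)
emit factor 2: 'bbdceg' (i=4, period=6)

["bhdd", "bbdceg"]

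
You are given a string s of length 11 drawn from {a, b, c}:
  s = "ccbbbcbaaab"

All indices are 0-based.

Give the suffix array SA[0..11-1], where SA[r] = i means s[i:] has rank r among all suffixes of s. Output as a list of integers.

[7, 8, 9, 10, 6, 2, 3, 4, 5, 1, 0]

sorted suffixes:
  #0 SA[0]=7  'aaab'
  #1 SA[1]=8  'aab'
  #2 SA[2]=9  'ab'
  #3 SA[3]=10  'b'
  #4 SA[4]=6  'baaab'
  #5 SA[5]=2  'bbbcbaaab'
  #6 SA[6]=3  'bbcbaaab'
  #7 SA[7]=4  'bcbaaab'
  #8 SA[8]=5  'cbaaab'
  #9 SA[9]=1  'cbbbcbaaab'
  #10 SA[10]=0  'ccbbbcbaaab'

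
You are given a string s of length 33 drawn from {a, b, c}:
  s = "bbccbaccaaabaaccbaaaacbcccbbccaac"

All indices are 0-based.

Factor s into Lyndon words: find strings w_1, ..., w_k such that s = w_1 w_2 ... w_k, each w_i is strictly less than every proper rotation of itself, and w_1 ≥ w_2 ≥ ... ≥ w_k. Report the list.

emit factor 1: 'bbcc' (i=0, period=4)
emit factor 2: 'b' (i=4, period=1)
emit factor 3: 'acc' (i=5, period=3)
emit factor 4: 'aaabaaccb' (i=8, period=9)
emit factor 5: 'aaaacbcccbbccaac' (i=17, period=16)

["bbcc", "b", "acc", "aaabaaccb", "aaaacbcccbbccaac"]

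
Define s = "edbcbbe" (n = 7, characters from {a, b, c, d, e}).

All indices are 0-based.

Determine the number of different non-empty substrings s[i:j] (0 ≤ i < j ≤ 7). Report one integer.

rank | idx | suffix
   0 |   4 | bbe
   1 |   2 | bcbbe
   2 |   5 | be
   3 |   3 | cbbe
   4 |   1 | dbcbbe
   5 |   6 | e
   6 |   0 | edbcbbe

SA = [4, 2, 5, 3, 1, 6, 0]
rank  pair      lcp
   1  s[4:],s[2:]  1  'b'
   2  s[2:],s[5:]  1  'b'
   3  s[5:],s[3:]  0  ''
   4  s[3:],s[1:]  0  ''
   5  s[1:],s[6:]  0  ''
   6  s[6:],s[0:]  1  'e'

n(n+1)/2 = 7·8/2 = 28
Σ LCP = 0 + 1 + 1 + 0 + 0 + 0 + 1 = 3
distinct = 28 − 3 = 25

25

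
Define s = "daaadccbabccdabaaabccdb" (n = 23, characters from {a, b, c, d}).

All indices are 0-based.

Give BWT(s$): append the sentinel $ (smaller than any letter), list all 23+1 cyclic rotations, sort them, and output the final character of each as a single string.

rank  rotation                  last
    0  $daaadccbabccdabaaabccdb  b
    1  aaabccdb$daaadccbabccdab  b
    2  aaadccbabccdabaaabccdb$d  d
    3  aabccdb$daaadccbabccdaba  a
    4  aadccbabccdabaaabccdb$da  a
    5  abaaabccdb$daaadccbabccd  d
    6  abccdabaaabccdb$daaadccb  b
    7  abccdb$daaadccbabccdabaa  a
    8  adccbabccdabaaabccdb$daa  a
    9  b$daaadccbabccdabaaabccd  d
   10  baaabccdb$daaadccbabccda  a
   11  babccdabaaabccdb$daaadcc  c
   12  bccdabaaabccdb$daaadccba  a
   13  bccdb$daaadccbabccdabaaa  a
   14  cbabccdabaaabccdb$daaadc  c
   15  ccbabccdabaaabccdb$daaad  d
   16  ccdabaaabccdb$daaadccbab  b
   17  ccdb$daaadccbabccdabaaab  b
   18  cdabaaabccdb$daaadccbabc  c
   19  cdb$daaadccbabccdabaaabc  c
   20  daaadccbabccdabaaabccdb$  $
   21  dabaaabccdb$daaadccbabcc  c
   22  db$daaadccbabccdabaaabcc  c
   23  dccbabccdabaaabccdb$daaa  a

bbdaadbaadacaacdbbcc$cca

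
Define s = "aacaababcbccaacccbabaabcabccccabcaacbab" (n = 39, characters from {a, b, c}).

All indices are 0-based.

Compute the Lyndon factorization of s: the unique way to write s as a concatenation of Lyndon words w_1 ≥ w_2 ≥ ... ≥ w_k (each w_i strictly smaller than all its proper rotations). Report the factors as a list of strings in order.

["aac", "aababcbccaacccbabaabcabccccabcaacbab"]

emit factor 1: 'aac' (i=0, period=3)
emit factor 2: 'aababcbccaacccbabaabcabccccabcaacbab' (i=3, period=36)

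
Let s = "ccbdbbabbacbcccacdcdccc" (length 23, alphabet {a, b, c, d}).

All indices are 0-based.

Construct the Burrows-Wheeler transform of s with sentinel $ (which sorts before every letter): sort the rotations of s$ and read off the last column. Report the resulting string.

cbbcbbdaccccaccc$dbdabcc

rank  rotation                  last
    0  $ccbdbbabbacbcccacdcdccc  c
    1  abbacbcccacdcdccc$ccbdbb  b
    2  acbcccacdcdccc$ccbdbbabb  b
    3  acdcdccc$ccbdbbabbacbccc  c
    4  babbacbcccacdcdccc$ccbdb  b
    5  bacbcccacdcdccc$ccbdbbab  b
    6  bbabbacbcccacdcdccc$ccbd  d
    7  bbacbcccacdcdccc$ccbdbba  a
    8  bcccacdcdccc$ccbdbbabbac  c
    9  bdbbabbacbcccacdcdccc$cc  c
   10  c$ccbdbbabbacbcccacdcdcc  c
   11  cacdcdccc$ccbdbbabbacbcc  c
   12  cbcccacdcdccc$ccbdbbabba  a
   13  cbdbbabbacbcccacdcdccc$c  c
   14  cc$ccbdbbabbacbcccacdcdc  c
   15  ccacdcdccc$ccbdbbabbacbc  c
   16  ccbdbbabbacbcccacdcdccc$  $
   17  ccc$ccbdbbabbacbcccacdcd  d
   18  cccacdcdccc$ccbdbbabbacb  b
   19  cdccc$ccbdbbabbacbcccacd  d
   20  cdcdccc$ccbdbbabbacbccca  a
   21  dbbabbacbcccacdcdccc$ccb  b
   22  dccc$ccbdbbabbacbcccacdc  c
   23  dcdccc$ccbdbbabbacbcccac  c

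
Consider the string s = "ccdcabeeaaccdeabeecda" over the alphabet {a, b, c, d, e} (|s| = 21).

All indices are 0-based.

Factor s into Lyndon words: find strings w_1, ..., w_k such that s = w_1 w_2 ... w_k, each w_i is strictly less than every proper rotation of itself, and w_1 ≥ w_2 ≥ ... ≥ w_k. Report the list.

emit factor 1: 'ccd' (i=0, period=3)
emit factor 2: 'c' (i=3, period=1)
emit factor 3: 'abee' (i=4, period=4)
emit factor 4: 'aaccdeabeecd' (i=8, period=12)
emit factor 5: 'a' (i=20, period=1)

["ccd", "c", "abee", "aaccdeabeecd", "a"]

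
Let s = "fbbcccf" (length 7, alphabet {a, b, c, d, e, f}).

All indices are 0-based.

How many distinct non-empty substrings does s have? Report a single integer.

rank | idx | suffix
   0 |   1 | bbcccf
   1 |   2 | bcccf
   2 |   3 | cccf
   3 |   4 | ccf
   4 |   5 | cf
   5 |   6 | f
   6 |   0 | fbbcccf

SA = [1, 2, 3, 4, 5, 6, 0]
i: (SA[i-1],SA[i]) lcp shared
  1: (1,2) 1 'b'
  2: (2,3) 0 ''
  3: (3,4) 2 'cc'
  4: (4,5) 1 'c'
  5: (5,6) 0 ''
  6: (6,0) 1 'f'

n(n+1)/2 = 7·8/2 = 28
Σ LCP = 0 + 1 + 0 + 2 + 1 + 0 + 1 = 5
distinct = 28 − 5 = 23

23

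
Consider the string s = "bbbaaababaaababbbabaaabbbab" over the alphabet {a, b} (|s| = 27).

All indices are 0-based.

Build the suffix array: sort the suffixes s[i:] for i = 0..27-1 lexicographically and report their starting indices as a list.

rank→(start, suffix):
  0 → (3, 'aaababaaababbbabaaabbbab')
  1 → (9, 'aaababbbabaaabbbab')
  2 → (19, 'aaabbbab')
  3 → (4, 'aababaaababbbabaaabbbab')
  4 → (10, 'aababbbabaaabbbab')
  5 → (20, 'aabbbab')
  6 → (25, 'ab')
  7 → (7, 'abaaababbbabaaabbbab')
  8 → (17, 'abaaabbbab')
  9 → (5, 'ababaaababbbabaaabbbab')
  10 → (11, 'ababbbabaaabbbab')
  11 → (21, 'abbbab')
  12 → (13, 'abbbabaaabbbab')
  13 → (26, 'b')
  14 → (2, 'baaababaaababbbabaaabbbab')
  15 → (8, 'baaababbbabaaabbbab')
  16 → (18, 'baaabbbab')
  17 → (24, 'bab')
  18 → (6, 'babaaababbbabaaabbbab')
  19 → (16, 'babaaabbbab')
  20 → (12, 'babbbabaaabbbab')
  21 → (1, 'bbaaababaaababbbabaaabbbab')
  22 → (23, 'bbab')
  23 → (15, 'bbabaaabbbab')
  24 → (0, 'bbbaaababaaababbbabaaabbbab')
  25 → (22, 'bbbab')
  26 → (14, 'bbbabaaabbbab')

[3, 9, 19, 4, 10, 20, 25, 7, 17, 5, 11, 21, 13, 26, 2, 8, 18, 24, 6, 16, 12, 1, 23, 15, 0, 22, 14]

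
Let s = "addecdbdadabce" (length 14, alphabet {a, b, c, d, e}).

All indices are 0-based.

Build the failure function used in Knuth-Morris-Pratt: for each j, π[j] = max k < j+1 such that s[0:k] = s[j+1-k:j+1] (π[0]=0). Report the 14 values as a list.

π[0] = 0
j=1 s[j]='d': π[1]=0 (border '')
j=2 s[j]='d': π[2]=0 (border '')
j=3 s[j]='e': π[3]=0 (border '')
j=4 s[j]='c': π[4]=0 (border '')
j=5 s[j]='d': π[5]=0 (border '')
j=6 s[j]='b': π[6]=0 (border '')
j=7 s[j]='d': π[7]=0 (border '')
j=8 s[j]='a': π[8]=1 (border 'a')
j=9 s[j]='d': π[9]=2 (border 'ad')
j=10 s[j]='a': k: 2→0; π[10]=1 (border 'a')
j=11 s[j]='b': k: 1→0; π[11]=0 (border '')
j=12 s[j]='c': π[12]=0 (border '')
j=13 s[j]='e': π[13]=0 (border '')

[0, 0, 0, 0, 0, 0, 0, 0, 1, 2, 1, 0, 0, 0]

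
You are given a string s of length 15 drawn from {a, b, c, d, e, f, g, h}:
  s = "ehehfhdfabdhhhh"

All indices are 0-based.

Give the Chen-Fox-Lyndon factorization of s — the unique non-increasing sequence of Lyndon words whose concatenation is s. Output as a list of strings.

["ehehfh", "df", "abdhhhh"]

emit factor 1: 'ehehfh' (i=0, period=6)
emit factor 2: 'df' (i=6, period=2)
emit factor 3: 'abdhhhh' (i=8, period=7)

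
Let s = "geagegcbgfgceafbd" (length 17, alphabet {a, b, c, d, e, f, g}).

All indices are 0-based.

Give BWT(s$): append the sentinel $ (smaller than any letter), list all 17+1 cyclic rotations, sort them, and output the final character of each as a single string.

rank  rotation            last
    0  $geagegcbgfgceafbd  d
    1  afbd$geagegcbgfgce  e
    2  agegcbgfgceafbd$ge  e
    3  bd$geagegcbgfgceaf  f
    4  bgfgceafbd$geagegc  c
    5  cbgfgceafbd$geageg  g
    6  ceafbd$geagegcbgfg  g
    7  d$geagegcbgfgceafb  b
    8  eafbd$geagegcbgfgc  c
    9  eagegcbgfgceafbd$g  g
   10  egcbgfgceafbd$geag  g
   11  fbd$geagegcbgfgcea  a
   12  fgceafbd$geagegcbg  g
   13  gcbgfgceafbd$geage  e
   14  gceafbd$geagegcbgf  f
   15  geagegcbgfgceafbd$  $
   16  gegcbgfgceafbd$gea  a
   17  gfgceafbd$geagegcb  b

deefcggbcggagef$ab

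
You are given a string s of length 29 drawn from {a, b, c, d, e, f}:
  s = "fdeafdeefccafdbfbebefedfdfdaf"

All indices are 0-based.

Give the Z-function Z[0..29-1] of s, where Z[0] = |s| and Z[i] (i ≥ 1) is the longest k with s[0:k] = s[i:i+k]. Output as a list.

[29, 0, 0, 0, 3, 0, 0, 0, 1, 0, 0, 0, 2, 0, 0, 1, 0, 0, 0, 0, 1, 0, 0, 2, 0, 2, 0, 0, 1]

Z[0]=29
i=1: outside box; Z[1]=0
i=2: outside box; Z[2]=0
i=3: outside box; Z[3]=0
i=4: outside box; Z[4]=3 grow→box=[4,7)
i=5: min(r-i=2, Z[1]=0)=0; Z[5]=0
i=6: min(r-i=1, Z[2]=0)=0; Z[6]=0
i=7: outside box; Z[7]=0
i=8: outside box; Z[8]=1 grow→box=[8,9)
i=9: outside box; Z[9]=0
i=10: outside box; Z[10]=0
i=11: outside box; Z[11]=0
i=12: outside box; Z[12]=2 grow→box=[12,14)
i=13: min(r-i=1, Z[1]=0)=0; Z[13]=0
i=14: outside box; Z[14]=0
i=15: outside box; Z[15]=1 grow→box=[15,16)
i=16: outside box; Z[16]=0
i=17: outside box; Z[17]=0
i=18: outside box; Z[18]=0
i=19: outside box; Z[19]=0
i=20: outside box; Z[20]=1 grow→box=[20,21)
i=21: outside box; Z[21]=0
i=22: outside box; Z[22]=0
i=23: outside box; Z[23]=2 grow→box=[23,25)
i=24: min(r-i=1, Z[1]=0)=0; Z[24]=0
i=25: outside box; Z[25]=2 grow→box=[25,27)
i=26: min(r-i=1, Z[1]=0)=0; Z[26]=0
i=27: outside box; Z[27]=0
i=28: outside box; Z[28]=1 grow→box=[28,29)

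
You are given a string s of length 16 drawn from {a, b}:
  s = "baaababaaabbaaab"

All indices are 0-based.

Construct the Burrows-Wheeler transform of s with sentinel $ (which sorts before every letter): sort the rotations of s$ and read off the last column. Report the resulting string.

bbbbaaaabaaab$aaa

rank  rotation           last
    0  $baaababaaabbaaab  b
    1  aaab$baaababaaabb  b
    2  aaababaaabbaaab$b  b
    3  aaabbaaab$baaabab  b
    4  aab$baaababaaabba  a
    5  aababaaabbaaab$ba  a
    6  aabbaaab$baaababa  a
    7  ab$baaababaaabbaa  a
    8  abaaabbaaab$baaab  b
    9  ababaaabbaaab$baa  a
   10  abbaaab$baaababaa  a
   11  b$baaababaaabbaaa  a
   12  baaab$baaababaaab  b
   13  baaababaaabbaaab$  $
   14  baaabbaaab$baaaba  a
   15  babaaabbaaab$baaa  a
   16  bbaaab$baaababaaa  a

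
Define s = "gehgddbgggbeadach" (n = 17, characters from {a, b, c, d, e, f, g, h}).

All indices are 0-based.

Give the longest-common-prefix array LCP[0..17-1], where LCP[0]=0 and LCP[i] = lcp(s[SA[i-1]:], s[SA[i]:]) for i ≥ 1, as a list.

[0, 1, 0, 1, 0, 0, 1, 1, 0, 1, 0, 1, 1, 1, 2, 0, 1]

rank→(start, suffix):
  0 → (14, 'ach')
  1 → (12, 'adach')
  2 → (10, 'beadach')
  3 → (6, 'bgggbeadach')
  4 → (15, 'ch')
  5 → (13, 'dach')
  6 → (5, 'dbgggbeadach')
  7 → (4, 'ddbgggbeadach')
  8 → (11, 'eadach')
  9 → (1, 'ehgddbgggbeadach')
  10 → (9, 'gbeadach')
  11 → (3, 'gddbgggbeadach')
  12 → (0, 'gehgddbgggbeadach')
  13 → (8, 'ggbeadach')
  14 → (7, 'gggbeadach')
  15 → (16, 'h')
  16 → (2, 'hgddbgggbeadach')

SA = [14, 12, 10, 6, 15, 13, 5, 4, 11, 1, 9, 3, 0, 8, 7, 16, 2]
i: (SA[i-1],SA[i]) lcp shared
  1: (14,12) 1 'a'
  2: (12,10) 0 ''
  3: (10,6) 1 'b'
  4: (6,15) 0 ''
  5: (15,13) 0 ''
  6: (13,5) 1 'd'
  7: (5,4) 1 'd'
  8: (4,11) 0 ''
  9: (11,1) 1 'e'
  10: (1,9) 0 ''
  11: (9,3) 1 'g'
  12: (3,0) 1 'g'
  13: (0,8) 1 'g'
  14: (8,7) 2 'gg'
  15: (7,16) 0 ''
  16: (16,2) 1 'h'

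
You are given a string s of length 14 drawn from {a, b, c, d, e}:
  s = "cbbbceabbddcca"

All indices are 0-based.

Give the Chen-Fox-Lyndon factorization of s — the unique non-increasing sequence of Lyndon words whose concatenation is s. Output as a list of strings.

["c", "bbbce", "abbddcc", "a"]

emit factor 1: 'c' (i=0, period=1)
emit factor 2: 'bbbce' (i=1, period=5)
emit factor 3: 'abbddcc' (i=6, period=7)
emit factor 4: 'a' (i=13, period=1)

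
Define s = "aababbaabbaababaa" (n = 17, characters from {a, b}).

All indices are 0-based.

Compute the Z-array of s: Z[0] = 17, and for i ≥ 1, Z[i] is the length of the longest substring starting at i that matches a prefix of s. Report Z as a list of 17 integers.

Z[0]=17
i=1: i≥r, start 0; Z[1]=1 grow→box=[1,2)
i=2: i≥r, start 0; Z[2]=0
i=3: i≥r, start 0; Z[3]=1 grow→box=[3,4)
i=4: i≥r, start 0; Z[4]=0
i=5: i≥r, start 0; Z[5]=0
i=6: i≥r, start 0; Z[6]=3 grow→box=[6,9)
i=7: min(r-i=2, Z[1]=1)=1; Z[7]=1
i=8: min(r-i=1, Z[2]=0)=0; Z[8]=0
i=9: i≥r, start 0; Z[9]=0
i=10: i≥r, start 0; Z[10]=5 grow→box=[10,15)
i=11: min(r-i=4, Z[1]=1)=1; Z[11]=1
i=12: min(r-i=3, Z[2]=0)=0; Z[12]=0
i=13: min(r-i=2, Z[3]=1)=1; Z[13]=1
i=14: min(r-i=1, Z[4]=0)=0; Z[14]=0
i=15: i≥r, start 0; Z[15]=2 grow→box=[15,17)
i=16: min(r-i=1, Z[1]=1)=1; Z[16]=1

[17, 1, 0, 1, 0, 0, 3, 1, 0, 0, 5, 1, 0, 1, 0, 2, 1]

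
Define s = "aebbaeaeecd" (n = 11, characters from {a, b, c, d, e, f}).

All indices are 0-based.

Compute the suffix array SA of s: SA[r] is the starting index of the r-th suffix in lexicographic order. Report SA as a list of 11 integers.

[4, 0, 6, 3, 2, 9, 10, 5, 1, 8, 7]

sorted suffixes:
  #0 SA[0]=4  'aeaeecd'
  #1 SA[1]=0  'aebbaeaeecd'
  #2 SA[2]=6  'aeecd'
  #3 SA[3]=3  'baeaeecd'
  #4 SA[4]=2  'bbaeaeecd'
  #5 SA[5]=9  'cd'
  #6 SA[6]=10  'd'
  #7 SA[7]=5  'eaeecd'
  #8 SA[8]=1  'ebbaeaeecd'
  #9 SA[9]=8  'ecd'
  #10 SA[10]=7  'eecd'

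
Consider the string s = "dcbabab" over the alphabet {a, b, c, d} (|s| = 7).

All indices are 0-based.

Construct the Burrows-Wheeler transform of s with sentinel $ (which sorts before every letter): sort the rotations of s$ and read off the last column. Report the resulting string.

bbbaacd$

rank  rotation  last
    0  $dcbabab  b
    1  ab$dcbab  b
    2  abab$dcb  b
    3  b$dcbaba  a
    4  bab$dcba  a
    5  babab$dc  c
    6  cbabab$d  d
    7  dcbabab$  $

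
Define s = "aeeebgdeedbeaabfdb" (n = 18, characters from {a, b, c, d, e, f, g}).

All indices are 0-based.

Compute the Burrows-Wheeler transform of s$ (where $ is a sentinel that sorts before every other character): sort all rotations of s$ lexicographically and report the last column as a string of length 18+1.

rank  rotation             last
    0  $aeeebgdeedbeaabfdb  b
    1  aabfdb$aeeebgdeedbe  e
    2  abfdb$aeeebgdeedbea  a
    3  aeeebgdeedbeaabfdb$  $
    4  b$aeeebgdeedbeaabfd  d
    5  beaabfdb$aeeebgdeed  d
    6  bfdb$aeeebgdeedbeaa  a
    7  bgdeedbeaabfdb$aeee  e
    8  db$aeeebgdeedbeaabf  f
    9  dbeaabfdb$aeeebgdee  e
   10  deedbeaabfdb$aeeebg  g
   11  eaabfdb$aeeebgdeedb  b
   12  ebgdeedbeaabfdb$aee  e
   13  edbeaabfdb$aeeebgde  e
   14  eebgdeedbeaabfdb$ae  e
   15  eedbeaabfdb$aeeebgd  d
   16  eeebgdeedbeaabfdb$a  a
   17  fdb$aeeebgdeedbeaab  b
   18  gdeedbeaabfdb$aeeeb  b

bea$ddaefegbeeedabb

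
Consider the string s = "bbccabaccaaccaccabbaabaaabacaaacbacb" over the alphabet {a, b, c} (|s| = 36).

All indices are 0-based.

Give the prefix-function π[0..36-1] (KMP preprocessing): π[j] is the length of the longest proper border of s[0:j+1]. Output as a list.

[0, 1, 0, 0, 0, 1, 0, 0, 0, 0, 0, 0, 0, 0, 0, 0, 0, 1, 2, 0, 0, 1, 0, 0, 0, 1, 0, 0, 0, 0, 0, 0, 1, 0, 0, 1]

π[0] = 0
j=1 s[j]='b': π[1]=1 (border 'b')
j=2 s[j]='c': k: 1→0; π[2]=0 (border '')
j=3 s[j]='c': π[3]=0 (border '')
j=4 s[j]='a': π[4]=0 (border '')
j=5 s[j]='b': π[5]=1 (border 'b')
j=6 s[j]='a': k: 1→0; π[6]=0 (border '')
j=7 s[j]='c': π[7]=0 (border '')
j=8 s[j]='c': π[8]=0 (border '')
j=9 s[j]='a': π[9]=0 (border '')
j=10 s[j]='a': π[10]=0 (border '')
j=11 s[j]='c': π[11]=0 (border '')
j=12 s[j]='c': π[12]=0 (border '')
j=13 s[j]='a': π[13]=0 (border '')
j=14 s[j]='c': π[14]=0 (border '')
j=15 s[j]='c': π[15]=0 (border '')
j=16 s[j]='a': π[16]=0 (border '')
j=17 s[j]='b': π[17]=1 (border 'b')
j=18 s[j]='b': π[18]=2 (border 'bb')
j=19 s[j]='a': k: 2→1→0; π[19]=0 (border '')
j=20 s[j]='a': π[20]=0 (border '')
j=21 s[j]='b': π[21]=1 (border 'b')
j=22 s[j]='a': k: 1→0; π[22]=0 (border '')
j=23 s[j]='a': π[23]=0 (border '')
j=24 s[j]='a': π[24]=0 (border '')
j=25 s[j]='b': π[25]=1 (border 'b')
j=26 s[j]='a': k: 1→0; π[26]=0 (border '')
j=27 s[j]='c': π[27]=0 (border '')
j=28 s[j]='a': π[28]=0 (border '')
j=29 s[j]='a': π[29]=0 (border '')
j=30 s[j]='a': π[30]=0 (border '')
j=31 s[j]='c': π[31]=0 (border '')
j=32 s[j]='b': π[32]=1 (border 'b')
j=33 s[j]='a': k: 1→0; π[33]=0 (border '')
j=34 s[j]='c': π[34]=0 (border '')
j=35 s[j]='b': π[35]=1 (border 'b')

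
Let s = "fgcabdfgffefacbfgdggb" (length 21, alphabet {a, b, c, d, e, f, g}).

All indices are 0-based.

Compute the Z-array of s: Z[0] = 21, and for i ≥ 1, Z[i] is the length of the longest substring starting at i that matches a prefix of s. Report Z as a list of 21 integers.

Z[0]=21
i=1: outside box; Z[1]=0
i=2: outside box; Z[2]=0
i=3: outside box; Z[3]=0
i=4: outside box; Z[4]=0
i=5: outside box; Z[5]=0
i=6: outside box; Z[6]=2 scan→box=[6,8)
i=7: min(r-i=1, Z[1]=0)=0; Z[7]=0
i=8: outside box; Z[8]=1 scan→box=[8,9)
i=9: outside box; Z[9]=1 scan→box=[9,10)
i=10: outside box; Z[10]=0
i=11: outside box; Z[11]=1 scan→box=[11,12)
i=12: outside box; Z[12]=0
i=13: outside box; Z[13]=0
i=14: outside box; Z[14]=0
i=15: outside box; Z[15]=2 scan→box=[15,17)
i=16: min(r-i=1, Z[1]=0)=0; Z[16]=0
i=17: outside box; Z[17]=0
i=18: outside box; Z[18]=0
i=19: outside box; Z[19]=0
i=20: outside box; Z[20]=0

[21, 0, 0, 0, 0, 0, 2, 0, 1, 1, 0, 1, 0, 0, 0, 2, 0, 0, 0, 0, 0]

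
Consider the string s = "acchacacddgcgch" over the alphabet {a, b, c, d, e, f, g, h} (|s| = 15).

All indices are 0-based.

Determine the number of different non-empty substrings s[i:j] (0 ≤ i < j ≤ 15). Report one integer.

rank→(start, suffix):
  0 → (4, 'acacddgcgch')
  1 → (0, 'acchacacddgcgch')
  2 → (6, 'acddgcgch')
  3 → (5, 'cacddgcgch')
  4 → (1, 'cchacacddgcgch')
  5 → (7, 'cddgcgch')
  6 → (11, 'cgch')
  7 → (13, 'ch')
  8 → (2, 'chacacddgcgch')
  9 → (8, 'ddgcgch')
  10 → (9, 'dgcgch')
  11 → (10, 'gcgch')
  12 → (12, 'gch')
  13 → (14, 'h')
  14 → (3, 'hacacddgcgch')

SA = [4, 0, 6, 5, 1, 7, 11, 13, 2, 8, 9, 10, 12, 14, 3]
i: (SA[i-1],SA[i]) lcp shared
  1: (4,0) 2 'ac'
  2: (0,6) 2 'ac'
  3: (6,5) 0 ''
  4: (5,1) 1 'c'
  5: (1,7) 1 'c'
  6: (7,11) 1 'c'
  7: (11,13) 1 'c'
  8: (13,2) 2 'ch'
  9: (2,8) 0 ''
  10: (8,9) 1 'd'
  11: (9,10) 0 ''
  12: (10,12) 2 'gc'
  13: (12,14) 0 ''
  14: (14,3) 1 'h'

n(n+1)/2 = 15·16/2 = 120
Σ LCP = 0 + 2 + 2 + 0 + 1 + 1 + 1 + 1 + 2 + 0 + 1 + 0 + 2 + 0 + 1 = 14
distinct = 120 − 14 = 106

106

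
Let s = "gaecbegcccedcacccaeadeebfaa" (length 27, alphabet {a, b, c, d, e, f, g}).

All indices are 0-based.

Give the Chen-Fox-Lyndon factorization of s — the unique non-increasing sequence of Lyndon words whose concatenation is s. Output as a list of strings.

["g", "aecbegcccedc", "acccaeadeebf", "a", "a"]

emit factor 1: 'g' (i=0, period=1)
emit factor 2: 'aecbegcccedc' (i=1, period=12)
emit factor 3: 'acccaeadeebf' (i=13, period=12)
emit factor 4: 'a' (i=25, period=1)
emit factor 5: 'a' (i=26, period=1)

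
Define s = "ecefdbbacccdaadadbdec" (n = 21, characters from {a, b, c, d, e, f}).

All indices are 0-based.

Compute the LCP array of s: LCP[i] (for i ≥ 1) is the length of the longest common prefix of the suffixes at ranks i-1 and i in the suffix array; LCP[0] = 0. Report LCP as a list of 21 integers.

rank | idx | suffix
   0 |  12 | aadadbdec
   1 |   7 | acccdaadadbdec
   2 |  13 | adadbdec
   3 |  15 | adbdec
   4 |   6 | bacccdaadadbdec
   5 |   5 | bbacccdaadadbdec
   6 |  17 | bdec
   7 |  20 | c
   8 |   8 | cccdaadadbdec
   9 |   9 | ccdaadadbdec
  10 |  10 | cdaadadbdec
  11 |   1 | cefdbbacccdaadadbdec
  12 |  11 | daadadbdec
  13 |  14 | dadbdec
  14 |   4 | dbbacccdaadadbdec
  15 |  16 | dbdec
  16 |  18 | dec
  17 |  19 | ec
  18 |   0 | ecefdbbacccdaadadbdec
  19 |   2 | efdbbacccdaadadbdec
  20 |   3 | fdbbacccdaadadbdec

SA = [12, 7, 13, 15, 6, 5, 17, 20, 8, 9, 10, 1, 11, 14, 4, 16, 18, 19, 0, 2, 3]
i: (SA[i-1],SA[i]) lcp shared
  1: (12,7) 1 'a'
  2: (7,13) 1 'a'
  3: (13,15) 2 'ad'
  4: (15,6) 0 ''
  5: (6,5) 1 'b'
  6: (5,17) 1 'b'
  7: (17,20) 0 ''
  8: (20,8) 1 'c'
  9: (8,9) 2 'cc'
  10: (9,10) 1 'c'
  11: (10,1) 1 'c'
  12: (1,11) 0 ''
  13: (11,14) 2 'da'
  14: (14,4) 1 'd'
  15: (4,16) 2 'db'
  16: (16,18) 1 'd'
  17: (18,19) 0 ''
  18: (19,0) 2 'ec'
  19: (0,2) 1 'e'
  20: (2,3) 0 ''

[0, 1, 1, 2, 0, 1, 1, 0, 1, 2, 1, 1, 0, 2, 1, 2, 1, 0, 2, 1, 0]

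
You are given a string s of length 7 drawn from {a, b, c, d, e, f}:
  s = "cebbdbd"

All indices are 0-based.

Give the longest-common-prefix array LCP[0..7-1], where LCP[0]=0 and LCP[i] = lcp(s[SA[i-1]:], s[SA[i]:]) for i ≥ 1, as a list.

[0, 1, 2, 0, 0, 1, 0]

rank | idx | suffix
   0 |   2 | bbdbd
   1 |   5 | bd
   2 |   3 | bdbd
   3 |   0 | cebbdbd
   4 |   6 | d
   5 |   4 | dbd
   6 |   1 | ebbdbd

SA = [2, 5, 3, 0, 6, 4, 1]
[i] adj suffixes → lcp
  [1] 2/5 → 1 ('b')
  [2] 5/3 → 2 ('bd')
  [3] 3/0 → 0 ('')
  [4] 0/6 → 0 ('')
  [5] 6/4 → 1 ('d')
  [6] 4/1 → 0 ('')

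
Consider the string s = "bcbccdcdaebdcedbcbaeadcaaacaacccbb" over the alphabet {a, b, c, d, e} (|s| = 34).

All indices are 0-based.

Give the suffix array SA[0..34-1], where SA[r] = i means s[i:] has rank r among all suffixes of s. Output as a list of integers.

[23, 24, 27, 25, 28, 20, 18, 8, 33, 17, 32, 15, 0, 2, 10, 22, 26, 16, 31, 1, 30, 29, 3, 6, 4, 12, 7, 14, 21, 5, 11, 19, 9, 13]

rank | idx | suffix
   0 |  23 | aaacaacccbb
   1 |  24 | aacaacccbb
   2 |  27 | aacccbb
   3 |  25 | acaacccbb
   4 |  28 | acccbb
   5 |  20 | adcaaacaacccbb
   6 |  18 | aeadcaaacaacccbb
   7 |   8 | aebdcedbcbaeadcaaacaacccbb
   8 |  33 | b
   9 |  17 | baeadcaaacaacccbb
  10 |  32 | bb
  11 |  15 | bcbaeadcaaacaacccbb
  12 |   0 | bcbccdcdaebdcedbcbaeadcaaacaacccbb
  13 |   2 | bccdcdaebdcedbcbaeadcaaacaacccbb
  14 |  10 | bdcedbcbaeadcaaacaacccbb
  15 |  22 | caaacaacccbb
  16 |  26 | caacccbb
  17 |  16 | cbaeadcaaacaacccbb
  18 |  31 | cbb
  19 |   1 | cbccdcdaebdcedbcbaeadcaaacaacccbb
  20 |  30 | ccbb
  21 |  29 | cccbb
  22 |   3 | ccdcdaebdcedbcbaeadcaaacaacccbb
  23 |   6 | cdaebdcedbcbaeadcaaacaacccbb
  24 |   4 | cdcdaebdcedbcbaeadcaaacaacccbb
  25 |  12 | cedbcbaeadcaaacaacccbb
  26 |   7 | daebdcedbcbaeadcaaacaacccbb
  27 |  14 | dbcbaeadcaaacaacccbb
  28 |  21 | dcaaacaacccbb
  29 |   5 | dcdaebdcedbcbaeadcaaacaacccbb
  30 |  11 | dcedbcbaeadcaaacaacccbb
  31 |  19 | eadcaaacaacccbb
  32 |   9 | ebdcedbcbaeadcaaacaacccbb
  33 |  13 | edbcbaeadcaaacaacccbb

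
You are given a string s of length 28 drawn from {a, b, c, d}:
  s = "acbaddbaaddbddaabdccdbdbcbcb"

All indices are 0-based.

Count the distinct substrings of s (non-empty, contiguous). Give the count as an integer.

rank→(start, suffix):
  0 → (14, 'aabdccdbdbcbcb')
  1 → (7, 'aaddbddaabdccdbdbcbcb')
  2 → (15, 'abdccdbdbcbcb')
  3 → (0, 'acbaddbaaddbddaabdccdbdbcbcb')
  4 → (3, 'addbaaddbddaabdccdbdbcbcb')
  5 → (8, 'addbddaabdccdbdbcbcb')
  6 → (27, 'b')
  7 → (6, 'baaddbddaabdccdbdbcbcb')
  8 → (2, 'baddbaaddbddaabdccdbdbcbcb')
  9 → (25, 'bcb')
  10 → (23, 'bcbcb')
  11 → (21, 'bdbcbcb')
  12 → (16, 'bdccdbdbcbcb')
  13 → (11, 'bddaabdccdbdbcbcb')
  14 → (26, 'cb')
  15 → (1, 'cbaddbaaddbddaabdccdbdbcbcb')
  16 → (24, 'cbcb')
  17 → (18, 'ccdbdbcbcb')
  18 → (19, 'cdbdbcbcb')
  19 → (13, 'daabdccdbdbcbcb')
  20 → (5, 'dbaaddbddaabdccdbdbcbcb')
  21 → (22, 'dbcbcb')
  22 → (20, 'dbdbcbcb')
  23 → (10, 'dbddaabdccdbdbcbcb')
  24 → (17, 'dccdbdbcbcb')
  25 → (12, 'ddaabdccdbdbcbcb')
  26 → (4, 'ddbaaddbddaabdccdbdbcbcb')
  27 → (9, 'ddbddaabdccdbdbcbcb')

SA = [14, 7, 15, 0, 3, 8, 27, 6, 2, 25, 23, 21, 16, 11, 26, 1, 24, 18, 19, 13, 5, 22, 20, 10, 17, 12, 4, 9]
i: (SA[i-1],SA[i]) lcp shared
  1: (14,7) 2 'aa'
  2: (7,15) 1 'a'
  3: (15,0) 1 'a'
  4: (0,3) 1 'a'
  5: (3,8) 4 'addb'
  6: (8,27) 0 ''
  7: (27,6) 1 'b'
  8: (6,2) 2 'ba'
  9: (2,25) 1 'b'
  10: (25,23) 3 'bcb'
  11: (23,21) 1 'b'
  12: (21,16) 2 'bd'
  13: (16,11) 2 'bd'
  14: (11,26) 0 ''
  15: (26,1) 2 'cb'
  16: (1,24) 2 'cb'
  17: (24,18) 1 'c'
  18: (18,19) 1 'c'
  19: (19,13) 0 ''
  20: (13,5) 1 'd'
  21: (5,22) 2 'db'
  22: (22,20) 2 'db'
  23: (20,10) 3 'dbd'
  24: (10,17) 1 'd'
  25: (17,12) 1 'd'
  26: (12,4) 2 'dd'
  27: (4,9) 3 'ddb'

n(n+1)/2 = 28·29/2 = 406
Σ LCP = 0 + 2 + 1 + 1 + 1 + 4 + 0 + 1 + 2 + 1 + 3 + 1 + 2 + 2 + 0 + 2 + 2 + 1 + 1 + 0 + 1 + 2 + 2 + 3 + 1 + 1 + 2 + 3 = 42
distinct = 406 − 42 = 364

364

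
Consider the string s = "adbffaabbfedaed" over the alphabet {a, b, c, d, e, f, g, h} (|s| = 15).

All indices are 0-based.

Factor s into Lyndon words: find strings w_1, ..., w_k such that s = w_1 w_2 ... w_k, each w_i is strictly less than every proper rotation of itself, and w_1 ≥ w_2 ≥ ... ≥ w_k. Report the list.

["adbff", "aabbfedaed"]

emit factor 1: 'adbff' (i=0, period=5)
emit factor 2: 'aabbfedaed' (i=5, period=10)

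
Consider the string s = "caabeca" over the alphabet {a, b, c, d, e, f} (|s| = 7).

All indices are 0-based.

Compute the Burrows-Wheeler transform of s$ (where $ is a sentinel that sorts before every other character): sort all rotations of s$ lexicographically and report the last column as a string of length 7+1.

rank  rotation  last
    0  $caabeca  a
    1  a$caabec  c
    2  aabeca$c  c
    3  abeca$ca  a
    4  beca$caa  a
    5  ca$caabe  e
    6  caabeca$  $
    7  eca$caab  b

accaae$b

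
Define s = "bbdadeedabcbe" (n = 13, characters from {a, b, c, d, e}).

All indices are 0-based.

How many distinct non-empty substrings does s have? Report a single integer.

82

rank→(start, suffix):
  0 → (8, 'abcbe')
  1 → (3, 'adeedabcbe')
  2 → (0, 'bbdadeedabcbe')
  3 → (9, 'bcbe')
  4 → (1, 'bdadeedabcbe')
  5 → (11, 'be')
  6 → (10, 'cbe')
  7 → (7, 'dabcbe')
  8 → (2, 'dadeedabcbe')
  9 → (4, 'deedabcbe')
  10 → (12, 'e')
  11 → (6, 'edabcbe')
  12 → (5, 'eedabcbe')

SA = [8, 3, 0, 9, 1, 11, 10, 7, 2, 4, 12, 6, 5]
[i] adj suffixes → lcp
  [1] 8/3 → 1 ('a')
  [2] 3/0 → 0 ('')
  [3] 0/9 → 1 ('b')
  [4] 9/1 → 1 ('b')
  [5] 1/11 → 1 ('b')
  [6] 11/10 → 0 ('')
  [7] 10/7 → 0 ('')
  [8] 7/2 → 2 ('da')
  [9] 2/4 → 1 ('d')
  [10] 4/12 → 0 ('')
  [11] 12/6 → 1 ('e')
  [12] 6/5 → 1 ('e')

n(n+1)/2 = 13·14/2 = 91
Σ LCP = 0 + 1 + 0 + 1 + 1 + 1 + 0 + 0 + 2 + 1 + 0 + 1 + 1 = 9
distinct = 91 − 9 = 82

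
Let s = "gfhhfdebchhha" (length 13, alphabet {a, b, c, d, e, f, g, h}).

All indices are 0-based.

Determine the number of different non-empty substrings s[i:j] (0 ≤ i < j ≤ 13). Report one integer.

84

rank→(start, suffix):
  0 → (12, 'a')
  1 → (7, 'bchhha')
  2 → (8, 'chhha')
  3 → (5, 'debchhha')
  4 → (6, 'ebchhha')
  5 → (4, 'fdebchhha')
  6 → (1, 'fhhfdebchhha')
  7 → (0, 'gfhhfdebchhha')
  8 → (11, 'ha')
  9 → (3, 'hfdebchhha')
  10 → (10, 'hha')
  11 → (2, 'hhfdebchhha')
  12 → (9, 'hhha')

SA = [12, 7, 8, 5, 6, 4, 1, 0, 11, 3, 10, 2, 9]
rank  pair      lcp
   1  s[12:],s[7:]  0  ''
   2  s[7:],s[8:]  0  ''
   3  s[8:],s[5:]  0  ''
   4  s[5:],s[6:]  0  ''
   5  s[6:],s[4:]  0  ''
   6  s[4:],s[1:]  1  'f'
   7  s[1:],s[0:]  0  ''
   8  s[0:],s[11:]  0  ''
   9  s[11:],s[3:]  1  'h'
  10  s[3:],s[10:]  1  'h'
  11  s[10:],s[2:]  2  'hh'
  12  s[2:],s[9:]  2  'hh'

n(n+1)/2 = 13·14/2 = 91
Σ LCP = 0 + 0 + 0 + 0 + 0 + 0 + 1 + 0 + 0 + 1 + 1 + 2 + 2 = 7
distinct = 91 − 7 = 84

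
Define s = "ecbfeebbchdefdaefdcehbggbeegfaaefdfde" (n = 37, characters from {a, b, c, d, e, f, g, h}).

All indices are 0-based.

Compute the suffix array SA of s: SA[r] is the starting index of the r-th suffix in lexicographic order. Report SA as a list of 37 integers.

[29, 14, 30, 6, 7, 24, 2, 21, 1, 18, 8, 13, 17, 35, 10, 33, 36, 5, 0, 4, 25, 11, 15, 31, 26, 19, 28, 12, 16, 34, 32, 3, 23, 27, 22, 20, 9]

sorted suffixes:
  #0 SA[0]=29  'aaefdfde'
  #1 SA[1]=14  'aefdcehbggbeegfaaefdfde'
  #2 SA[2]=30  'aefdfde'
  #3 SA[3]=6  'bbchdefdaefdcehbggbeegfaaefdfde'
  #4 SA[4]=7  'bchdefdaefdcehbggbeegfaaefdfde'
  #5 SA[5]=24  'beegfaaefdfde'
  #6 SA[6]=2  'bfeebbchdefdaefdcehbggbeegfaaefdfde'
  #7 SA[7]=21  'bggbeegfaaefdfde'
  #8 SA[8]=1  'cbfeebbchdefdaefdcehbggbeegfaaefdfde'
  #9 SA[9]=18  'cehbggbeegfaaefdfde'
  #10 SA[10]=8  'chdefdaefdcehbggbeegfaaefdfde'
  #11 SA[11]=13  'daefdcehbggbeegfaaefdfde'
  #12 SA[12]=17  'dcehbggbeegfaaefdfde'
  #13 SA[13]=35  'de'
  #14 SA[14]=10  'defdaefdcehbggbeegfaaefdfde'
  #15 SA[15]=33  'dfde'
  #16 SA[16]=36  'e'
  #17 SA[17]=5  'ebbchdefdaefdcehbggbeegfaaefdfde'
  #18 SA[18]=0  'ecbfeebbchdefdaefdcehbggbeegfaaefdfde'
  #19 SA[19]=4  'eebbchdefdaefdcehbggbeegfaaefdfde'
  #20 SA[20]=25  'eegfaaefdfde'
  #21 SA[21]=11  'efdaefdcehbggbeegfaaefdfde'
  #22 SA[22]=15  'efdcehbggbeegfaaefdfde'
  #23 SA[23]=31  'efdfde'
  #24 SA[24]=26  'egfaaefdfde'
  #25 SA[25]=19  'ehbggbeegfaaefdfde'
  #26 SA[26]=28  'faaefdfde'
  #27 SA[27]=12  'fdaefdcehbggbeegfaaefdfde'
  #28 SA[28]=16  'fdcehbggbeegfaaefdfde'
  #29 SA[29]=34  'fde'
  #30 SA[30]=32  'fdfde'
  #31 SA[31]=3  'feebbchdefdaefdcehbggbeegfaaefdfde'
  #32 SA[32]=23  'gbeegfaaefdfde'
  #33 SA[33]=27  'gfaaefdfde'
  #34 SA[34]=22  'ggbeegfaaefdfde'
  #35 SA[35]=20  'hbggbeegfaaefdfde'
  #36 SA[36]=9  'hdefdaefdcehbggbeegfaaefdfde'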